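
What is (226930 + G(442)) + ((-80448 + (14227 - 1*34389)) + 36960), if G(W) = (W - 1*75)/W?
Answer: 72170127/442 ≈ 1.6328e+5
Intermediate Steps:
G(W) = (-75 + W)/W (G(W) = (W - 75)/W = (-75 + W)/W)
(226930 + G(442)) + ((-80448 + (14227 - 1*34389)) + 36960) = (226930 + (-75 + 442)/442) + ((-80448 + (14227 - 1*34389)) + 36960) = (226930 + (1/442)*367) + ((-80448 + (14227 - 34389)) + 36960) = (226930 + 367/442) + ((-80448 - 20162) + 36960) = 100303427/442 + (-100610 + 36960) = 100303427/442 - 63650 = 72170127/442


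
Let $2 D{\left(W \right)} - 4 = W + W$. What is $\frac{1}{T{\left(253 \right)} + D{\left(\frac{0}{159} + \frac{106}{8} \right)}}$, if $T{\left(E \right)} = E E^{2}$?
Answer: $\frac{4}{64777169} \approx 6.175 \cdot 10^{-8}$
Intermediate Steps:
$T{\left(E \right)} = E^{3}$
$D{\left(W \right)} = 2 + W$ ($D{\left(W \right)} = 2 + \frac{W + W}{2} = 2 + \frac{2 W}{2} = 2 + W$)
$\frac{1}{T{\left(253 \right)} + D{\left(\frac{0}{159} + \frac{106}{8} \right)}} = \frac{1}{253^{3} + \left(2 + \left(\frac{0}{159} + \frac{106}{8}\right)\right)} = \frac{1}{16194277 + \left(2 + \left(0 \cdot \frac{1}{159} + 106 \cdot \frac{1}{8}\right)\right)} = \frac{1}{16194277 + \left(2 + \left(0 + \frac{53}{4}\right)\right)} = \frac{1}{16194277 + \left(2 + \frac{53}{4}\right)} = \frac{1}{16194277 + \frac{61}{4}} = \frac{1}{\frac{64777169}{4}} = \frac{4}{64777169}$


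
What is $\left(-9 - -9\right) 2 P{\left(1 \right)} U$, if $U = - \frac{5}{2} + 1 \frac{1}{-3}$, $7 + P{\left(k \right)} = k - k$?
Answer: $0$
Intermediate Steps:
$P{\left(k \right)} = -7$ ($P{\left(k \right)} = -7 + \left(k - k\right) = -7 + 0 = -7$)
$U = - \frac{17}{6}$ ($U = \left(-5\right) \frac{1}{2} + 1 \left(- \frac{1}{3}\right) = - \frac{5}{2} - \frac{1}{3} = - \frac{17}{6} \approx -2.8333$)
$\left(-9 - -9\right) 2 P{\left(1 \right)} U = \left(-9 - -9\right) 2 \left(-7\right) \left(- \frac{17}{6}\right) = \left(-9 + 9\right) 2 \left(-7\right) \left(- \frac{17}{6}\right) = 0 \cdot 2 \left(-7\right) \left(- \frac{17}{6}\right) = 0 \left(-7\right) \left(- \frac{17}{6}\right) = 0 \left(- \frac{17}{6}\right) = 0$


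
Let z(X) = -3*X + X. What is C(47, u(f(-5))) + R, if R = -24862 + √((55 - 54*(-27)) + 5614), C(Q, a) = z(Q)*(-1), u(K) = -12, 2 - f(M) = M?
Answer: -24768 + √7127 ≈ -24684.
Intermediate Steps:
z(X) = -2*X
f(M) = 2 - M
C(Q, a) = 2*Q (C(Q, a) = -2*Q*(-1) = 2*Q)
R = -24862 + √7127 (R = -24862 + √((55 + 1458) + 5614) = -24862 + √(1513 + 5614) = -24862 + √7127 ≈ -24778.)
C(47, u(f(-5))) + R = 2*47 + (-24862 + √7127) = 94 + (-24862 + √7127) = -24768 + √7127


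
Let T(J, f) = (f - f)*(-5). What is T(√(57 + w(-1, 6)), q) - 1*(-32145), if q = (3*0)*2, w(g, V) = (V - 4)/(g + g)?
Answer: 32145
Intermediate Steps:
w(g, V) = (-4 + V)/(2*g) (w(g, V) = (-4 + V)/((2*g)) = (-4 + V)*(1/(2*g)) = (-4 + V)/(2*g))
q = 0 (q = 0*2 = 0)
T(J, f) = 0 (T(J, f) = 0*(-5) = 0)
T(√(57 + w(-1, 6)), q) - 1*(-32145) = 0 - 1*(-32145) = 0 + 32145 = 32145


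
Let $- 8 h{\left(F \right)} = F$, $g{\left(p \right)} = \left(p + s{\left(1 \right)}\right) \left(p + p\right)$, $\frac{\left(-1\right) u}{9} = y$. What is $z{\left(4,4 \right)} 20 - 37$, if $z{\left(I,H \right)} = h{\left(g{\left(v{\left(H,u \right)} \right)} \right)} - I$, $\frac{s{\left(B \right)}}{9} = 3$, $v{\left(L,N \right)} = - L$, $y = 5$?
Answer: $343$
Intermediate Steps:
$u = -45$ ($u = \left(-9\right) 5 = -45$)
$s{\left(B \right)} = 27$ ($s{\left(B \right)} = 9 \cdot 3 = 27$)
$g{\left(p \right)} = 2 p \left(27 + p\right)$ ($g{\left(p \right)} = \left(p + 27\right) \left(p + p\right) = \left(27 + p\right) 2 p = 2 p \left(27 + p\right)$)
$h{\left(F \right)} = - \frac{F}{8}$
$z{\left(I,H \right)} = - I + \frac{H \left(27 - H\right)}{4}$ ($z{\left(I,H \right)} = - \frac{2 \left(- H\right) \left(27 - H\right)}{8} - I = - \frac{\left(-2\right) H \left(27 - H\right)}{8} - I = \frac{H \left(27 - H\right)}{4} - I = - I + \frac{H \left(27 - H\right)}{4}$)
$z{\left(4,4 \right)} 20 - 37 = \left(\left(-1\right) 4 - 1 \left(-27 + 4\right)\right) 20 - 37 = \left(-4 - 1 \left(-23\right)\right) 20 - 37 = \left(-4 + 23\right) 20 - 37 = 19 \cdot 20 - 37 = 380 - 37 = 343$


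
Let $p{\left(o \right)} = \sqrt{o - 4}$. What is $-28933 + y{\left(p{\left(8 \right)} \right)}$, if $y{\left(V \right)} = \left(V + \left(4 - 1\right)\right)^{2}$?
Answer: $-28908$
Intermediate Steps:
$p{\left(o \right)} = \sqrt{-4 + o}$
$y{\left(V \right)} = \left(3 + V\right)^{2}$ ($y{\left(V \right)} = \left(V + 3\right)^{2} = \left(3 + V\right)^{2}$)
$-28933 + y{\left(p{\left(8 \right)} \right)} = -28933 + \left(3 + \sqrt{-4 + 8}\right)^{2} = -28933 + \left(3 + \sqrt{4}\right)^{2} = -28933 + \left(3 + 2\right)^{2} = -28933 + 5^{2} = -28933 + 25 = -28908$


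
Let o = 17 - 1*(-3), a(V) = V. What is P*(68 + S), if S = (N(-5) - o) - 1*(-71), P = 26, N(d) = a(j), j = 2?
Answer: 3146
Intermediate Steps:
N(d) = 2
o = 20 (o = 17 + 3 = 20)
S = 53 (S = (2 - 1*20) - 1*(-71) = (2 - 20) + 71 = -18 + 71 = 53)
P*(68 + S) = 26*(68 + 53) = 26*121 = 3146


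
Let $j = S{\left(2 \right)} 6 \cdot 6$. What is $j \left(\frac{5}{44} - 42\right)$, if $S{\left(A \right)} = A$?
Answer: $- \frac{33174}{11} \approx -3015.8$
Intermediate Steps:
$j = 72$ ($j = 2 \cdot 6 \cdot 6 = 12 \cdot 6 = 72$)
$j \left(\frac{5}{44} - 42\right) = 72 \left(\frac{5}{44} - 42\right) = 72 \left(- \frac{1843}{44}\right) = - \frac{33174}{11}$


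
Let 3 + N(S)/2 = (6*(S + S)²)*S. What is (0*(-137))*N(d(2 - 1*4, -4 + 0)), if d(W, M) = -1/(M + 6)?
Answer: 0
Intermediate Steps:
d(W, M) = -1/(6 + M)
N(S) = -6 + 48*S³ (N(S) = -6 + 2*((6*(S + S)²)*S) = -6 + 2*((6*(2*S)²)*S) = -6 + 2*((6*(4*S²))*S) = -6 + 2*((24*S²)*S) = -6 + 2*(24*S³) = -6 + 48*S³)
(0*(-137))*N(d(2 - 1*4, -4 + 0)) = (0*(-137))*(-6 + 48*(-1/(6 + (-4 + 0)))³) = 0*(-6 + 48*(-1/(6 - 4))³) = 0*(-6 + 48*(-1/2)³) = 0*(-6 + 48*(-1*½)³) = 0*(-6 + 48*(-½)³) = 0*(-6 + 48*(-⅛)) = 0*(-6 - 6) = 0*(-12) = 0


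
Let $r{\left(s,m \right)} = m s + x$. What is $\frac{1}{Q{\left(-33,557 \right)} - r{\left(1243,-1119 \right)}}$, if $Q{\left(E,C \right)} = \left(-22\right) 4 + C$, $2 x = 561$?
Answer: $\frac{2}{2782211} \approx 7.1885 \cdot 10^{-7}$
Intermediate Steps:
$x = \frac{561}{2}$ ($x = \frac{1}{2} \cdot 561 = \frac{561}{2} \approx 280.5$)
$r{\left(s,m \right)} = \frac{561}{2} + m s$ ($r{\left(s,m \right)} = m s + \frac{561}{2} = \frac{561}{2} + m s$)
$Q{\left(E,C \right)} = -88 + C$
$\frac{1}{Q{\left(-33,557 \right)} - r{\left(1243,-1119 \right)}} = \frac{1}{\left(-88 + 557\right) - \left(\frac{561}{2} - 1390917\right)} = \frac{1}{469 - \left(\frac{561}{2} - 1390917\right)} = \frac{1}{469 - - \frac{2781273}{2}} = \frac{1}{469 + \frac{2781273}{2}} = \frac{1}{\frac{2782211}{2}} = \frac{2}{2782211}$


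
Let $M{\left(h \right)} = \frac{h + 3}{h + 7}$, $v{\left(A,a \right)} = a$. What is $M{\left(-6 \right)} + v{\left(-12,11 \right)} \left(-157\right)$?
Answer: $-1730$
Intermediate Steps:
$M{\left(h \right)} = \frac{3 + h}{7 + h}$
$M{\left(-6 \right)} + v{\left(-12,11 \right)} \left(-157\right) = \frac{3 - 6}{7 - 6} + 11 \left(-157\right) = 1^{-1} \left(-3\right) - 1727 = 1 \left(-3\right) - 1727 = -3 - 1727 = -1730$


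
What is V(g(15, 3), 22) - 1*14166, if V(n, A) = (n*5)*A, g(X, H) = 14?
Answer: -12626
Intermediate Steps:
V(n, A) = 5*A*n (V(n, A) = (5*n)*A = 5*A*n)
V(g(15, 3), 22) - 1*14166 = 5*22*14 - 1*14166 = 1540 - 14166 = -12626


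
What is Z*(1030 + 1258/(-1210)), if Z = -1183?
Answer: -736442343/605 ≈ -1.2173e+6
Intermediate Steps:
Z*(1030 + 1258/(-1210)) = -1183*(1030 + 1258/(-1210)) = -1183*(1030 + 1258*(-1/1210)) = -1183*(1030 - 629/605) = -1183*622521/605 = -736442343/605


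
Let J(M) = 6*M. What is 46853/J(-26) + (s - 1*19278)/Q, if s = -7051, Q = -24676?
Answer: -144004663/481182 ≈ -299.27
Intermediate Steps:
46853/J(-26) + (s - 1*19278)/Q = 46853/((6*(-26))) + (-7051 - 1*19278)/(-24676) = 46853/(-156) + (-7051 - 19278)*(-1/24676) = 46853*(-1/156) - 26329*(-1/24676) = -46853/156 + 26329/24676 = -144004663/481182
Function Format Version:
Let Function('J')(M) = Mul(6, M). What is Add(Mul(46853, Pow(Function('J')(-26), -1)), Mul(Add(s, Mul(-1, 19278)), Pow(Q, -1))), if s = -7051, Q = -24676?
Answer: Rational(-144004663, 481182) ≈ -299.27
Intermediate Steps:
Add(Mul(46853, Pow(Function('J')(-26), -1)), Mul(Add(s, Mul(-1, 19278)), Pow(Q, -1))) = Add(Mul(46853, Pow(Mul(6, -26), -1)), Mul(Add(-7051, Mul(-1, 19278)), Pow(-24676, -1))) = Add(Mul(46853, Pow(-156, -1)), Mul(Add(-7051, -19278), Rational(-1, 24676))) = Add(Mul(46853, Rational(-1, 156)), Mul(-26329, Rational(-1, 24676))) = Add(Rational(-46853, 156), Rational(26329, 24676)) = Rational(-144004663, 481182)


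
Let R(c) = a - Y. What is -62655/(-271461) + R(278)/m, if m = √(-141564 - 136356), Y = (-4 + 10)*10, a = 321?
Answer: 20885/90487 - 87*I*√1930/7720 ≈ 0.23081 - 0.49509*I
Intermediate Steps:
Y = 60 (Y = 6*10 = 60)
R(c) = 261 (R(c) = 321 - 1*60 = 321 - 60 = 261)
m = 12*I*√1930 (m = √(-277920) = 12*I*√1930 ≈ 527.18*I)
-62655/(-271461) + R(278)/m = -62655/(-271461) + 261/((12*I*√1930)) = -62655*(-1/271461) + 261*(-I*√1930/23160) = 20885/90487 - 87*I*√1930/7720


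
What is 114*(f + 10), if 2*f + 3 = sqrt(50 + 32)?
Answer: 969 + 57*sqrt(82) ≈ 1485.2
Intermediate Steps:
f = -3/2 + sqrt(82)/2 (f = -3/2 + sqrt(50 + 32)/2 = -3/2 + sqrt(82)/2 ≈ 3.0277)
114*(f + 10) = 114*((-3/2 + sqrt(82)/2) + 10) = 114*(17/2 + sqrt(82)/2) = 969 + 57*sqrt(82)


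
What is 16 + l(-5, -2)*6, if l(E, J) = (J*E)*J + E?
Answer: -134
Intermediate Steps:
l(E, J) = E + E*J² (l(E, J) = (E*J)*J + E = E*J² + E = E + E*J²)
16 + l(-5, -2)*6 = 16 - 5*(1 + (-2)²)*6 = 16 - 5*(1 + 4)*6 = 16 - 5*5*6 = 16 - 25*6 = 16 - 150 = -134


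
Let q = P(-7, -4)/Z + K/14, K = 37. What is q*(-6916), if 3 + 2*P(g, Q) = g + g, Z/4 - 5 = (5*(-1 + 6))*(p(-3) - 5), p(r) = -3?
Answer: -550601/30 ≈ -18353.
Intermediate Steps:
Z = -780 (Z = 20 + 4*((5*(-1 + 6))*(-3 - 5)) = 20 + 4*((5*5)*(-8)) = 20 + 4*(25*(-8)) = 20 + 4*(-200) = 20 - 800 = -780)
P(g, Q) = -3/2 + g (P(g, Q) = -3/2 + (g + g)/2 = -3/2 + (2*g)/2 = -3/2 + g)
q = 28979/10920 (q = (-3/2 - 7)/(-780) + 37/14 = -17/2*(-1/780) + 37*(1/14) = 17/1560 + 37/14 = 28979/10920 ≈ 2.6538)
q*(-6916) = (28979/10920)*(-6916) = -550601/30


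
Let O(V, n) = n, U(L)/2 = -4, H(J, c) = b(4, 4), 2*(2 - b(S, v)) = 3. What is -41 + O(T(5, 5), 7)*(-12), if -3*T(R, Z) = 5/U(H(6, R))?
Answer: -125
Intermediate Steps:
b(S, v) = ½ (b(S, v) = 2 - ½*3 = 2 - 3/2 = ½)
H(J, c) = ½
U(L) = -8 (U(L) = 2*(-4) = -8)
T(R, Z) = 5/24 (T(R, Z) = -5/(3*(-8)) = -5*(-1)/(3*8) = -⅓*(-5/8) = 5/24)
-41 + O(T(5, 5), 7)*(-12) = -41 + 7*(-12) = -41 - 84 = -125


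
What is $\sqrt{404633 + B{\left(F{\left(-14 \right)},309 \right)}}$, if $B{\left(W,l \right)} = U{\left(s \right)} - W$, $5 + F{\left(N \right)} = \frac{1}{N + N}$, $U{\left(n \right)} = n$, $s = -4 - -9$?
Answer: $\frac{\sqrt{79310035}}{14} \approx 636.12$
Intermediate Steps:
$s = 5$ ($s = -4 + 9 = 5$)
$F{\left(N \right)} = -5 + \frac{1}{2 N}$ ($F{\left(N \right)} = -5 + \frac{1}{N + N} = -5 + \frac{1}{2 N}$)
$B{\left(W,l \right)} = 5 - W$
$\sqrt{404633 + B{\left(F{\left(-14 \right)},309 \right)}} = \sqrt{404633 + \left(5 - \left(-5 + \frac{1}{2 \left(-14\right)}\right)\right)} = \sqrt{404633 + \left(5 - \left(-5 + \frac{1}{2} \left(- \frac{1}{14}\right)\right)\right)} = \sqrt{404633 + \left(5 - \left(-5 - \frac{1}{28}\right)\right)} = \sqrt{404633 + \left(5 - - \frac{141}{28}\right)} = \sqrt{404633 + \left(5 + \frac{141}{28}\right)} = \sqrt{404633 + \frac{281}{28}} = \sqrt{\frac{11330005}{28}} = \frac{\sqrt{79310035}}{14}$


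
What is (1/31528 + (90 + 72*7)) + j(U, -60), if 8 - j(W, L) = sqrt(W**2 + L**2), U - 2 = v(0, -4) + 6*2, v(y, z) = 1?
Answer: 18979857/31528 - 15*sqrt(17) ≈ 540.15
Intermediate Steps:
U = 15 (U = 2 + (1 + 6*2) = 2 + (1 + 12) = 2 + 13 = 15)
j(W, L) = 8 - sqrt(L**2 + W**2) (j(W, L) = 8 - sqrt(W**2 + L**2) = 8 - sqrt(L**2 + W**2))
(1/31528 + (90 + 72*7)) + j(U, -60) = (1/31528 + (90 + 72*7)) + (8 - sqrt((-60)**2 + 15**2)) = (1/31528 + (90 + 504)) + (8 - sqrt(3600 + 225)) = (1/31528 + 594) + (8 - sqrt(3825)) = 18727633/31528 + (8 - 15*sqrt(17)) = 18979857/31528 - 15*sqrt(17)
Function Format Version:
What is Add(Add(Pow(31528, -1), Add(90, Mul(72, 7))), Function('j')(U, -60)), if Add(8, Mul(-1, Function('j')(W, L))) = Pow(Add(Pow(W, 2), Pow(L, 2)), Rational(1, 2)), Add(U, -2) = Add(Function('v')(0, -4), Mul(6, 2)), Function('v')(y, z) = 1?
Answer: Add(Rational(18979857, 31528), Mul(-15, Pow(17, Rational(1, 2)))) ≈ 540.15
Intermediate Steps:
U = 15 (U = Add(2, Add(1, Mul(6, 2))) = Add(2, Add(1, 12)) = Add(2, 13) = 15)
Function('j')(W, L) = Add(8, Mul(-1, Pow(Add(Pow(L, 2), Pow(W, 2)), Rational(1, 2)))) (Function('j')(W, L) = Add(8, Mul(-1, Pow(Add(Pow(W, 2), Pow(L, 2)), Rational(1, 2)))) = Add(8, Mul(-1, Pow(Add(Pow(L, 2), Pow(W, 2)), Rational(1, 2)))))
Add(Add(Pow(31528, -1), Add(90, Mul(72, 7))), Function('j')(U, -60)) = Add(Add(Pow(31528, -1), Add(90, Mul(72, 7))), Add(8, Mul(-1, Pow(Add(Pow(-60, 2), Pow(15, 2)), Rational(1, 2))))) = Add(Add(Rational(1, 31528), Add(90, 504)), Add(8, Mul(-1, Pow(Add(3600, 225), Rational(1, 2))))) = Add(Add(Rational(1, 31528), 594), Add(8, Mul(-1, Pow(3825, Rational(1, 2))))) = Add(Rational(18727633, 31528), Add(8, Mul(-1, Mul(15, Pow(17, Rational(1, 2)))))) = Add(Rational(18727633, 31528), Add(8, Mul(-15, Pow(17, Rational(1, 2))))) = Add(Rational(18979857, 31528), Mul(-15, Pow(17, Rational(1, 2))))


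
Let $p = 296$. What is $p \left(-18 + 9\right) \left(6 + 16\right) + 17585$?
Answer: $-41023$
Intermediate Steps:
$p \left(-18 + 9\right) \left(6 + 16\right) + 17585 = 296 \left(-18 + 9\right) \left(6 + 16\right) + 17585 = 296 \left(\left(-9\right) 22\right) + 17585 = 296 \left(-198\right) + 17585 = -58608 + 17585 = -41023$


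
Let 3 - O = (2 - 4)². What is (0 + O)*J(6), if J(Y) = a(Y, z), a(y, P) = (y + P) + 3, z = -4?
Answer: -5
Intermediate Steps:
O = -1 (O = 3 - (2 - 4)² = 3 - 1*(-2)² = 3 - 1*4 = 3 - 4 = -1)
a(y, P) = 3 + P + y (a(y, P) = (P + y) + 3 = 3 + P + y)
J(Y) = -1 + Y (J(Y) = 3 - 4 + Y = -1 + Y)
(0 + O)*J(6) = (0 - 1)*(-1 + 6) = -1*5 = -5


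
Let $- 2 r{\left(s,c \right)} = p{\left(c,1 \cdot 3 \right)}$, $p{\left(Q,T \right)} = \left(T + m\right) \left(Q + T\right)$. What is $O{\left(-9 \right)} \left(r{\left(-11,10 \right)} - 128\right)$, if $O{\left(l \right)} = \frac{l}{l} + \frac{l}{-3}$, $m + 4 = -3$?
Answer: $-408$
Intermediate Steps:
$m = -7$ ($m = -4 - 3 = -7$)
$p{\left(Q,T \right)} = \left(-7 + T\right) \left(Q + T\right)$ ($p{\left(Q,T \right)} = \left(T - 7\right) \left(Q + T\right) = \left(-7 + T\right) \left(Q + T\right)$)
$r{\left(s,c \right)} = 6 + 2 c$ ($r{\left(s,c \right)} = - \frac{\left(1 \cdot 3\right)^{2} - 7 c - 7 \cdot 1 \cdot 3 + c 1 \cdot 3}{2} = - \frac{3^{2} - 7 c - 21 + c 3}{2} = - \frac{9 - 7 c - 21 + 3 c}{2} = - \frac{-12 - 4 c}{2} = 6 + 2 c$)
$O{\left(l \right)} = 1 - \frac{l}{3}$ ($O{\left(l \right)} = 1 + l \left(- \frac{1}{3}\right) = 1 - \frac{l}{3}$)
$O{\left(-9 \right)} \left(r{\left(-11,10 \right)} - 128\right) = \left(1 - -3\right) \left(\left(6 + 2 \cdot 10\right) - 128\right) = \left(1 + 3\right) \left(\left(6 + 20\right) - 128\right) = 4 \left(26 - 128\right) = 4 \left(-102\right) = -408$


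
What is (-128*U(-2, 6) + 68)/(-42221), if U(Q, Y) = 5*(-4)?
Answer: -2628/42221 ≈ -0.062244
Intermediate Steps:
U(Q, Y) = -20
(-128*U(-2, 6) + 68)/(-42221) = (-128*(-20) + 68)/(-42221) = (2560 + 68)*(-1/42221) = 2628*(-1/42221) = -2628/42221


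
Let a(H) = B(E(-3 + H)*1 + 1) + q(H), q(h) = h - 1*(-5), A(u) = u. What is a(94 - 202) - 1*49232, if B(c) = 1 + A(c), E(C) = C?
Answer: -49444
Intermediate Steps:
q(h) = 5 + h (q(h) = h + 5 = 5 + h)
B(c) = 1 + c
a(H) = 4 + 2*H (a(H) = (1 + ((-3 + H)*1 + 1)) + (5 + H) = (1 + ((-3 + H) + 1)) + (5 + H) = (1 + (-2 + H)) + (5 + H) = (-1 + H) + (5 + H) = 4 + 2*H)
a(94 - 202) - 1*49232 = (4 + 2*(94 - 202)) - 1*49232 = (4 + 2*(-108)) - 49232 = (4 - 216) - 49232 = -212 - 49232 = -49444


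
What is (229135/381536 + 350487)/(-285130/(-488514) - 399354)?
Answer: -32662934443499919/37216878533286368 ≈ -0.87764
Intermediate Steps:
(229135/381536 + 350487)/(-285130/(-488514) - 399354) = (229135*(1/381536) + 350487)/(-285130*(-1/488514) - 399354) = (229135/381536 + 350487)/(142565/244257 - 399354) = 133723637167/(381536*(-97544867413/244257)) = (133723637167/381536)*(-244257/97544867413) = -32662934443499919/37216878533286368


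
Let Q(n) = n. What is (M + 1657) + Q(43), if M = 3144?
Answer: 4844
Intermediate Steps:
(M + 1657) + Q(43) = (3144 + 1657) + 43 = 4801 + 43 = 4844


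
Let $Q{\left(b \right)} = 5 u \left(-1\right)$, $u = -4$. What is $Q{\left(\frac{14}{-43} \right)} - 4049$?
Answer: $-4029$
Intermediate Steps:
$Q{\left(b \right)} = 20$ ($Q{\left(b \right)} = 5 \left(-4\right) \left(-1\right) = \left(-20\right) \left(-1\right) = 20$)
$Q{\left(\frac{14}{-43} \right)} - 4049 = 20 - 4049 = -4029$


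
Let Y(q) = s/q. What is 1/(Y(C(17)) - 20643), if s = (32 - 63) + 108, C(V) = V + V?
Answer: -34/701785 ≈ -4.8448e-5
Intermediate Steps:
C(V) = 2*V
s = 77 (s = -31 + 108 = 77)
Y(q) = 77/q
1/(Y(C(17)) - 20643) = 1/(77/((2*17)) - 20643) = 1/(77/34 - 20643) = 1/(-701785/34) = -34/701785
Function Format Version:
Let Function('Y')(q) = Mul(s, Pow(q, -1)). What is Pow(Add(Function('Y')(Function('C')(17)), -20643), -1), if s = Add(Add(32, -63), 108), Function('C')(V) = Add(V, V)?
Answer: Rational(-34, 701785) ≈ -4.8448e-5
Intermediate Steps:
Function('C')(V) = Mul(2, V)
s = 77 (s = Add(-31, 108) = 77)
Function('Y')(q) = Mul(77, Pow(q, -1))
Pow(Add(Function('Y')(Function('C')(17)), -20643), -1) = Pow(Add(Mul(77, Pow(Mul(2, 17), -1)), -20643), -1) = Pow(Add(Mul(77, Pow(34, -1)), -20643), -1) = Pow(Add(Mul(77, Rational(1, 34)), -20643), -1) = Pow(Add(Rational(77, 34), -20643), -1) = Pow(Rational(-701785, 34), -1) = Rational(-34, 701785)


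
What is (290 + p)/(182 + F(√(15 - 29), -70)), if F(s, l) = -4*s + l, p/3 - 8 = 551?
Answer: 1967/114 + 281*I*√14/456 ≈ 17.254 + 2.3057*I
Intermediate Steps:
p = 1677 (p = 24 + 3*551 = 24 + 1653 = 1677)
F(s, l) = l - 4*s
(290 + p)/(182 + F(√(15 - 29), -70)) = (290 + 1677)/(182 + (-70 - 4*√(15 - 29))) = 1967/(182 + (-70 - 4*I*√14)) = 1967/(112 - 4*I*√14)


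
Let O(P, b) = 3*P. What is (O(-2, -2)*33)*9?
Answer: -1782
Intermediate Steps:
(O(-2, -2)*33)*9 = ((3*(-2))*33)*9 = -6*33*9 = -198*9 = -1782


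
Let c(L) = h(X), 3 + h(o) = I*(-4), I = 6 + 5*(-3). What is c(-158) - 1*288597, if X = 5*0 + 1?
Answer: -288564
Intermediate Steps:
I = -9 (I = 6 - 15 = -9)
X = 1 (X = 0 + 1 = 1)
h(o) = 33 (h(o) = -3 - 9*(-4) = -3 + 36 = 33)
c(L) = 33
c(-158) - 1*288597 = 33 - 1*288597 = 33 - 288597 = -288564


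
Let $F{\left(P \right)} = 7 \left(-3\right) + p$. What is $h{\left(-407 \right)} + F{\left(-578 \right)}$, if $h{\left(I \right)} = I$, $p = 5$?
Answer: $-423$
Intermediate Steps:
$F{\left(P \right)} = -16$ ($F{\left(P \right)} = 7 \left(-3\right) + 5 = -21 + 5 = -16$)
$h{\left(-407 \right)} + F{\left(-578 \right)} = -407 - 16 = -423$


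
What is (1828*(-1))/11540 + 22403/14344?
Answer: 58077447/41382440 ≈ 1.4034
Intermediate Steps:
(1828*(-1))/11540 + 22403/14344 = -1828*1/11540 + 22403*(1/14344) = -457/2885 + 22403/14344 = 58077447/41382440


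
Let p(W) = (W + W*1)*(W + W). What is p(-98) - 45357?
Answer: -6941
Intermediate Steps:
p(W) = 4*W**2 (p(W) = (W + W)*(2*W) = (2*W)*(2*W) = 4*W**2)
p(-98) - 45357 = 4*(-98)**2 - 45357 = 4*9604 - 45357 = 38416 - 45357 = -6941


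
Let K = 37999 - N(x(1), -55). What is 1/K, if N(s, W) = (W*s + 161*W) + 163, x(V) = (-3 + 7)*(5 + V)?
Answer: 1/48011 ≈ 2.0829e-5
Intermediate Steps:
x(V) = 20 + 4*V (x(V) = 4*(5 + V) = 20 + 4*V)
N(s, W) = 163 + 161*W + W*s (N(s, W) = (161*W + W*s) + 163 = 163 + 161*W + W*s)
K = 48011 (K = 37999 - (163 + 161*(-55) - 55*(20 + 4*1)) = 37999 - (163 - 8855 - 55*(20 + 4)) = 37999 - (163 - 8855 - 55*24) = 37999 - (163 - 8855 - 1320) = 37999 - 1*(-10012) = 37999 + 10012 = 48011)
1/K = 1/48011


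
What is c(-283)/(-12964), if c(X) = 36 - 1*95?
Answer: 59/12964 ≈ 0.0045511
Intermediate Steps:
c(X) = -59 (c(X) = 36 - 95 = -59)
c(-283)/(-12964) = -59/(-12964) = -59*(-1/12964) = 59/12964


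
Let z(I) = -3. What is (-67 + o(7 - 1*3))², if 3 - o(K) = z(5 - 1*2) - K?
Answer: 3249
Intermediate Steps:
o(K) = 6 + K (o(K) = 3 - (-3 - K) = 3 + (3 + K) = 6 + K)
(-67 + o(7 - 1*3))² = (-67 + (6 + (7 - 1*3)))² = (-67 + (6 + (7 - 3)))² = (-67 + (6 + 4))² = (-67 + 10)² = (-57)² = 3249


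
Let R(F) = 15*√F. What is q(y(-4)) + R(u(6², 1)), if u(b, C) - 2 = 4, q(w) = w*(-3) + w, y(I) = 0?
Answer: 15*√6 ≈ 36.742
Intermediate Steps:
q(w) = -2*w (q(w) = -3*w + w = -2*w)
u(b, C) = 6 (u(b, C) = 2 + 4 = 6)
q(y(-4)) + R(u(6², 1)) = -2*0 + 15*√6 = 0 + 15*√6 = 15*√6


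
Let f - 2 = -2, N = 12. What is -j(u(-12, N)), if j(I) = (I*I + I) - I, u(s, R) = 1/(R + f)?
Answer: -1/144 ≈ -0.0069444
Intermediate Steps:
f = 0 (f = 2 - 2 = 0)
u(s, R) = 1/R (u(s, R) = 1/(R + 0) = 1/R)
j(I) = I² (j(I) = (I² + I) - I = (I + I²) - I = I²)
-j(u(-12, N)) = -(1/12)² = -1*1/144 = -1/144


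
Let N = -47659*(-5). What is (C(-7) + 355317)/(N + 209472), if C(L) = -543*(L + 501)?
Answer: 87075/447767 ≈ 0.19446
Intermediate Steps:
C(L) = -272043 - 543*L (C(L) = -543*(501 + L) = -272043 - 543*L)
N = 238295
(C(-7) + 355317)/(N + 209472) = ((-272043 - 543*(-7)) + 355317)/(238295 + 209472) = ((-272043 + 3801) + 355317)/447767 = (-268242 + 355317)*(1/447767) = 87075*(1/447767) = 87075/447767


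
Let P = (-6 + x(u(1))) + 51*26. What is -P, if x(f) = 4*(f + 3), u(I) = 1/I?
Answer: -1336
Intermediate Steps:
x(f) = 12 + 4*f (x(f) = 4*(3 + f) = 12 + 4*f)
P = 1336 (P = (-6 + (12 + 4/1)) + 51*26 = (-6 + (12 + 4*1)) + 1326 = (-6 + (12 + 4)) + 1326 = (-6 + 16) + 1326 = 10 + 1326 = 1336)
-P = -1*1336 = -1336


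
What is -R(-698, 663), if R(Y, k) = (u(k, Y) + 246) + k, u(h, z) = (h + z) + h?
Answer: -1537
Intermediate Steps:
u(h, z) = z + 2*h
R(Y, k) = 246 + Y + 3*k (R(Y, k) = ((Y + 2*k) + 246) + k = (246 + Y + 2*k) + k = 246 + Y + 3*k)
-R(-698, 663) = -(246 - 698 + 3*663) = -(246 - 698 + 1989) = -1*1537 = -1537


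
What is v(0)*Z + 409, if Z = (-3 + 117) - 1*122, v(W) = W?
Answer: 409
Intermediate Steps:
Z = -8 (Z = 114 - 122 = -8)
v(0)*Z + 409 = 0*(-8) + 409 = 0 + 409 = 409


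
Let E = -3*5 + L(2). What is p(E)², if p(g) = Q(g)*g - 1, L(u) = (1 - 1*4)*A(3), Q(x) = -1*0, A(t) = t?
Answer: 1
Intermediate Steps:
Q(x) = 0
L(u) = -9 (L(u) = (1 - 1*4)*3 = (1 - 4)*3 = -3*3 = -9)
E = -24 (E = -3*5 - 9 = -15 - 9 = -24)
p(g) = -1 (p(g) = 0*g - 1 = 0 - 1 = -1)
p(E)² = (-1)² = 1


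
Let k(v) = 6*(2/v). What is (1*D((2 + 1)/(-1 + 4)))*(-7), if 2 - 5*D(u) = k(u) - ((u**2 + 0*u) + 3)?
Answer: 42/5 ≈ 8.4000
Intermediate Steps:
k(v) = 12/v
D(u) = 1 - 12/(5*u) + u**2/5 (D(u) = 2/5 - (12/u - ((u**2 + 0*u) + 3))/5 = 2/5 - (12/u - ((u**2 + 0) + 3))/5 = 2/5 - (12/u - (u**2 + 3))/5 = 2/5 - (12/u - (3 + u**2))/5 = 2/5 - (12/u + (-3 - u**2))/5 = 2/5 - (-3 - u**2 + 12/u)/5 = 2/5 + (3/5 - 12/(5*u) + u**2/5) = 1 - 12/(5*u) + u**2/5)
(1*D((2 + 1)/(-1 + 4)))*(-7) = (1*((-12 + ((2 + 1)/(-1 + 4))*(5 + ((2 + 1)/(-1 + 4))**2))/(5*(((2 + 1)/(-1 + 4))))))*(-7) = (1*((-12 + (3/3)*(5 + (3/3)**2))/(5*((3/3)))))*(-7) = (1*((-12 + (3*(1/3))*(5 + (3*(1/3))**2))/(5*((3*(1/3))))))*(-7) = (1*((1/5)*(-12 + 1*(5 + 1**2))/1))*(-7) = (1*((1/5)*1*(-12 + 1*(5 + 1))))*(-7) = (1*((1/5)*1*(-12 + 1*6)))*(-7) = (1*((1/5)*1*(-12 + 6)))*(-7) = (1*((1/5)*1*(-6)))*(-7) = (1*(-6/5))*(-7) = -6/5*(-7) = 42/5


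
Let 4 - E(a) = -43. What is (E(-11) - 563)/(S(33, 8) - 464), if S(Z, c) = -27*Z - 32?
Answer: 516/1387 ≈ 0.37203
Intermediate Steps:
S(Z, c) = -32 - 27*Z
E(a) = 47 (E(a) = 4 - 1*(-43) = 4 + 43 = 47)
(E(-11) - 563)/(S(33, 8) - 464) = (47 - 563)/((-32 - 27*33) - 464) = -516/((-32 - 891) - 464) = -516/(-923 - 464) = -516/(-1387) = -516*(-1/1387) = 516/1387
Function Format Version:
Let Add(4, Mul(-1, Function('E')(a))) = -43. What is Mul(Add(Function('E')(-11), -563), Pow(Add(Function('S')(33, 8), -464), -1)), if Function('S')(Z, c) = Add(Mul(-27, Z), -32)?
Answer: Rational(516, 1387) ≈ 0.37203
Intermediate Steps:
Function('S')(Z, c) = Add(-32, Mul(-27, Z))
Function('E')(a) = 47 (Function('E')(a) = Add(4, Mul(-1, -43)) = Add(4, 43) = 47)
Mul(Add(Function('E')(-11), -563), Pow(Add(Function('S')(33, 8), -464), -1)) = Mul(Add(47, -563), Pow(Add(Add(-32, Mul(-27, 33)), -464), -1)) = Mul(-516, Pow(Add(Add(-32, -891), -464), -1)) = Mul(-516, Pow(Add(-923, -464), -1)) = Mul(-516, Pow(-1387, -1)) = Mul(-516, Rational(-1, 1387)) = Rational(516, 1387)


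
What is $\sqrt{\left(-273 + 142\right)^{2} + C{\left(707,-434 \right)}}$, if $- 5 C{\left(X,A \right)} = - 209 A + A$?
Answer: $\frac{i \sqrt{22335}}{5} \approx 29.89 i$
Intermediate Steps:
$C{\left(X,A \right)} = \frac{208 A}{5}$ ($C{\left(X,A \right)} = - \frac{- 209 A + A}{5} = - \frac{\left(-208\right) A}{5} = \frac{208 A}{5}$)
$\sqrt{\left(-273 + 142\right)^{2} + C{\left(707,-434 \right)}} = \sqrt{\left(-273 + 142\right)^{2} + \frac{208}{5} \left(-434\right)} = \sqrt{\left(-131\right)^{2} - \frac{90272}{5}} = \sqrt{17161 - \frac{90272}{5}} = \sqrt{- \frac{4467}{5}} = \frac{i \sqrt{22335}}{5}$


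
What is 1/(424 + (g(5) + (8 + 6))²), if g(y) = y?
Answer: 1/785 ≈ 0.0012739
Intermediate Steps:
1/(424 + (g(5) + (8 + 6))²) = 1/(424 + (5 + (8 + 6))²) = 1/(424 + (5 + 14)²) = 1/(424 + 19²) = 1/(424 + 361) = 1/785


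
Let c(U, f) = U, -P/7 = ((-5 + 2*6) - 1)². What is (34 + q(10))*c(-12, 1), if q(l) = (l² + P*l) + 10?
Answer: 28512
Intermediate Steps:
P = -252 (P = -7*((-5 + 2*6) - 1)² = -7*((-5 + 12) - 1)² = -7*(7 - 1)² = -7*6² = -7*36 = -252)
q(l) = 10 + l² - 252*l (q(l) = (l² - 252*l) + 10 = 10 + l² - 252*l)
(34 + q(10))*c(-12, 1) = (34 + (10 + 10² - 252*10))*(-12) = (34 + (10 + 100 - 2520))*(-12) = (34 - 2410)*(-12) = -2376*(-12) = 28512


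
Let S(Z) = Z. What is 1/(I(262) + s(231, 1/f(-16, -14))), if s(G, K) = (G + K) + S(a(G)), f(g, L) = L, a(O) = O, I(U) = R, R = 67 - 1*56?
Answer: 14/6621 ≈ 0.0021145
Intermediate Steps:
R = 11 (R = 67 - 56 = 11)
I(U) = 11
s(G, K) = K + 2*G (s(G, K) = (G + K) + G = K + 2*G)
1/(I(262) + s(231, 1/f(-16, -14))) = 1/(11 + (1/(-14) + 2*231)) = 1/(11 + (-1/14 + 462)) = 1/(11 + 6467/14) = 1/(6621/14) = 14/6621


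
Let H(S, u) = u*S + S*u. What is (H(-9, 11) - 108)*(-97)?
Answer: 29682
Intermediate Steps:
H(S, u) = 2*S*u (H(S, u) = S*u + S*u = 2*S*u)
(H(-9, 11) - 108)*(-97) = (2*(-9)*11 - 108)*(-97) = (-198 - 108)*(-97) = -306*(-97) = 29682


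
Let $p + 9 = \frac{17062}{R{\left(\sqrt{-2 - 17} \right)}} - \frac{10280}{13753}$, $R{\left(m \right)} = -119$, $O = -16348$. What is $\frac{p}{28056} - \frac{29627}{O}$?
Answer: $\frac{19945228768379}{11038901892312} \approx 1.8068$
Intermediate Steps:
$p = - \frac{14741557}{96271}$ ($p = -9 + \left(\frac{17062}{-119} - \frac{10280}{13753}\right) = -9 + \left(17062 \left(- \frac{1}{119}\right) - \frac{10280}{13753}\right) = -9 - \frac{13875118}{96271} = - \frac{14741557}{96271} \approx -153.13$)
$\frac{p}{28056} - \frac{29627}{O} = - \frac{14741557}{96271 \cdot 28056} - \frac{29627}{-16348} = \left(- \frac{14741557}{96271}\right) \frac{1}{28056} - - \frac{29627}{16348} = - \frac{14741557}{2700979176} + \frac{29627}{16348} = \frac{19945228768379}{11038901892312}$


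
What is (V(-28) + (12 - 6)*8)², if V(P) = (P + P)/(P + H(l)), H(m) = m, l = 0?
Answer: 2500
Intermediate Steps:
V(P) = 2 (V(P) = (P + P)/(P + 0) = (2*P)/P = 2)
(V(-28) + (12 - 6)*8)² = (2 + (12 - 6)*8)² = (2 + 6*8)² = (2 + 48)² = 50² = 2500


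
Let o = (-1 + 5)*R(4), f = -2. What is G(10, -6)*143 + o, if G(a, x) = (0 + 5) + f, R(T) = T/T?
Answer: 433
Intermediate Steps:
R(T) = 1
G(a, x) = 3 (G(a, x) = (0 + 5) - 2 = 5 - 2 = 3)
o = 4 (o = (-1 + 5)*1 = 4*1 = 4)
G(10, -6)*143 + o = 3*143 + 4 = 429 + 4 = 433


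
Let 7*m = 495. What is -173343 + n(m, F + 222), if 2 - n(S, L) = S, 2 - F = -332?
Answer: -1213882/7 ≈ -1.7341e+5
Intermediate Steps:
F = 334 (F = 2 - 1*(-332) = 2 + 332 = 334)
m = 495/7 (m = (⅐)*495 = 495/7 ≈ 70.714)
n(S, L) = 2 - S
-173343 + n(m, F + 222) = -173343 + (2 - 1*495/7) = -173343 + (2 - 495/7) = -173343 - 481/7 = -1213882/7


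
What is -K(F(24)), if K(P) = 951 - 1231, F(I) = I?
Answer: 280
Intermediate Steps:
K(P) = -280
-K(F(24)) = -1*(-280) = 280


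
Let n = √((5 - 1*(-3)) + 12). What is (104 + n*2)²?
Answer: 10896 + 832*√5 ≈ 12756.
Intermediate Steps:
n = 2*√5 (n = √((5 + 3) + 12) = √(8 + 12) = √20 = 2*√5 ≈ 4.4721)
(104 + n*2)² = (104 + (2*√5)*2)² = (104 + 4*√5)²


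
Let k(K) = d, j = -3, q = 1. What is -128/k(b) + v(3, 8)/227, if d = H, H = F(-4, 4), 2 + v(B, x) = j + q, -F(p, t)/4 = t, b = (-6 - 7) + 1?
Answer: 1812/227 ≈ 7.9824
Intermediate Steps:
b = -12 (b = -13 + 1 = -12)
F(p, t) = -4*t
v(B, x) = -4 (v(B, x) = -2 + (-3 + 1) = -2 - 2 = -4)
H = -16 (H = -4*4 = -16)
d = -16
k(K) = -16
-128/k(b) + v(3, 8)/227 = -128/(-16) - 4/227 = -128*(-1/16) - 4*1/227 = 8 - 4/227 = 1812/227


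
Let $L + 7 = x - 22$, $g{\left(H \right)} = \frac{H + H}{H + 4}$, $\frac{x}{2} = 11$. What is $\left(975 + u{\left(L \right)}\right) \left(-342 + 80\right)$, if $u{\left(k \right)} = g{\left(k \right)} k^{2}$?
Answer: $- \frac{946082}{3} \approx -3.1536 \cdot 10^{5}$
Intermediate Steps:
$x = 22$ ($x = 2 \cdot 11 = 22$)
$g{\left(H \right)} = \frac{2 H}{4 + H}$
$L = -7$ ($L = -7 + \left(22 - 22\right) = -7 + 0 = -7$)
$u{\left(k \right)} = \frac{2 k^{3}}{4 + k}$ ($u{\left(k \right)} = \frac{2 k}{4 + k} k^{2} = \frac{2 k^{3}}{4 + k}$)
$\left(975 + u{\left(L \right)}\right) \left(-342 + 80\right) = \left(975 + \frac{2 \left(-7\right)^{3}}{4 - 7}\right) \left(-342 + 80\right) = \left(975 + 2 \left(-343\right) \frac{1}{-3}\right) \left(-262\right) = \left(975 + 2 \left(-343\right) \left(- \frac{1}{3}\right)\right) \left(-262\right) = \left(975 + \frac{686}{3}\right) \left(-262\right) = \frac{3611}{3} \left(-262\right) = - \frac{946082}{3}$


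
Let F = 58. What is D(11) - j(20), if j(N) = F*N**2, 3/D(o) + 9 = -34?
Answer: -997603/43 ≈ -23200.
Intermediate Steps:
D(o) = -3/43 (D(o) = 3/(-9 - 34) = 3/(-43) = 3*(-1/43) = -3/43)
j(N) = 58*N**2
D(11) - j(20) = -3/43 - 58*20**2 = -3/43 - 58*400 = -3/43 - 1*23200 = -3/43 - 23200 = -997603/43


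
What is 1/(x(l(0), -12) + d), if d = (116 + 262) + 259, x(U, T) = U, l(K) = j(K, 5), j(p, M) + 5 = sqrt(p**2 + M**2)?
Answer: 1/637 ≈ 0.0015699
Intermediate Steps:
j(p, M) = -5 + sqrt(M**2 + p**2) (j(p, M) = -5 + sqrt(p**2 + M**2) = -5 + sqrt(M**2 + p**2))
l(K) = -5 + sqrt(25 + K**2) (l(K) = -5 + sqrt(5**2 + K**2) = -5 + sqrt(25 + K**2))
d = 637 (d = 378 + 259 = 637)
1/(x(l(0), -12) + d) = 1/((-5 + sqrt(25 + 0**2)) + 637) = 1/((-5 + sqrt(25 + 0)) + 637) = 1/((-5 + sqrt(25)) + 637) = 1/((-5 + 5) + 637) = 1/(0 + 637) = 1/637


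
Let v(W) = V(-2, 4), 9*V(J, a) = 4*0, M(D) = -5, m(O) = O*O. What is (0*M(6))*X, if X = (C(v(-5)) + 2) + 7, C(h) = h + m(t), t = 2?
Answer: 0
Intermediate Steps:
m(O) = O²
V(J, a) = 0 (V(J, a) = (4*0)/9 = (⅑)*0 = 0)
v(W) = 0
C(h) = 4 + h (C(h) = h + 2² = h + 4 = 4 + h)
X = 13 (X = ((4 + 0) + 2) + 7 = (4 + 2) + 7 = 6 + 7 = 13)
(0*M(6))*X = (0*(-5))*13 = 0*13 = 0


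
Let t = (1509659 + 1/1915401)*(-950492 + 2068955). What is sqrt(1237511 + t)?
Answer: 11*sqrt(5688428980825117698019)/638467 ≈ 1.2994e+6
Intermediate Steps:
t = 1078050082808851460/638467 (t = (1509659 + 1/1915401)*1118463 = (2891602358260/1915401)*1118463 = 1078050082808851460/638467 ≈ 1.6885e+12)
sqrt(1237511 + t) = sqrt(1237511 + 1078050082808851460/638467) = sqrt(1078050872918787097/638467) = 11*sqrt(5688428980825117698019)/638467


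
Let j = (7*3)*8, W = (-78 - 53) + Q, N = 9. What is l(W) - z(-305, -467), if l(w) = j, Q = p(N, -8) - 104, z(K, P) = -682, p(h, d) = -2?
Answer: 850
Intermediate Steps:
Q = -106 (Q = -2 - 104 = -106)
W = -237 (W = (-78 - 53) - 106 = -131 - 106 = -237)
j = 168 (j = 21*8 = 168)
l(w) = 168
l(W) - z(-305, -467) = 168 - 1*(-682) = 168 + 682 = 850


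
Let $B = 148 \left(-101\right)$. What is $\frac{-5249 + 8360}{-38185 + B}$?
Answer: $- \frac{1037}{17711} \approx -0.058551$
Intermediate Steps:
$B = -14948$
$\frac{-5249 + 8360}{-38185 + B} = \frac{-5249 + 8360}{-38185 - 14948} = \frac{3111}{-53133} = 3111 \left(- \frac{1}{53133}\right) = - \frac{1037}{17711}$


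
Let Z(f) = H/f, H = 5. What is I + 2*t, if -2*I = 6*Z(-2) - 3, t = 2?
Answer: 13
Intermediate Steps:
Z(f) = 5/f
I = 9 (I = -(6*(5/(-2)) - 3)/2 = -(6*(5*(-½)) - 3)/2 = -(6*(-5/2) - 3)/2 = -(-15 - 3)/2 = -½*(-18) = 9)
I + 2*t = 9 + 2*2 = 9 + 4 = 13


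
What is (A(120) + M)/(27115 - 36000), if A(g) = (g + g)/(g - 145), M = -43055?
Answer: 215323/44425 ≈ 4.8469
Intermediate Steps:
A(g) = 2*g/(-145 + g) (A(g) = (2*g)/(-145 + g) = 2*g/(-145 + g))
(A(120) + M)/(27115 - 36000) = (2*120/(-145 + 120) - 43055)/(27115 - 36000) = (2*120/(-25) - 43055)/(-8885) = (2*120*(-1/25) - 43055)*(-1/8885) = (-48/5 - 43055)*(-1/8885) = -215323/5*(-1/8885) = 215323/44425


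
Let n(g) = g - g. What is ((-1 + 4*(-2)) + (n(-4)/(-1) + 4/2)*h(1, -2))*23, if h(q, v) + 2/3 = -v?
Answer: -437/3 ≈ -145.67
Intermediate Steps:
n(g) = 0
h(q, v) = -2/3 - v
((-1 + 4*(-2)) + (n(-4)/(-1) + 4/2)*h(1, -2))*23 = ((-1 + 4*(-2)) + (0/(-1) + 4/2)*(-2/3 - 1*(-2)))*23 = ((-1 - 8) + (0*(-1) + 4*(1/2))*(-2/3 + 2))*23 = (-9 + (0 + 2)*(4/3))*23 = (-9 + 2*(4/3))*23 = (-9 + 8/3)*23 = -19/3*23 = -437/3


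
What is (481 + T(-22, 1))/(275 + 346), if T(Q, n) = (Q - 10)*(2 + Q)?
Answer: 1121/621 ≈ 1.8052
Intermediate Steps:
T(Q, n) = (-10 + Q)*(2 + Q)
(481 + T(-22, 1))/(275 + 346) = (481 + (-20 + (-22)**2 - 8*(-22)))/(275 + 346) = (481 + (-20 + 484 + 176))/621 = (481 + 640)*(1/621) = 1121*(1/621) = 1121/621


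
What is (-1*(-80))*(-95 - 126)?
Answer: -17680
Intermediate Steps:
(-1*(-80))*(-95 - 126) = 80*(-221) = -17680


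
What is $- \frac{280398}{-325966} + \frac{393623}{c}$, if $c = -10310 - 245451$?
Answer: $- \frac{28296420970}{41684695063} \approx -0.67882$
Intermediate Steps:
$c = -255761$ ($c = -10310 - 245451 = -255761$)
$- \frac{280398}{-325966} + \frac{393623}{c} = - \frac{280398}{-325966} + \frac{393623}{-255761} = \left(-280398\right) \left(- \frac{1}{325966}\right) + 393623 \left(- \frac{1}{255761}\right) = \frac{140199}{162983} - \frac{393623}{255761} = - \frac{28296420970}{41684695063}$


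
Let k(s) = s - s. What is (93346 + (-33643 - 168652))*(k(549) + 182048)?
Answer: -19833947552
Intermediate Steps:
k(s) = 0
(93346 + (-33643 - 168652))*(k(549) + 182048) = (93346 + (-33643 - 168652))*(0 + 182048) = (93346 - 202295)*182048 = -108949*182048 = -19833947552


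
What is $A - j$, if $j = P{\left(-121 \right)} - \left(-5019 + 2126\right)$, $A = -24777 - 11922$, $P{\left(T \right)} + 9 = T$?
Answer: $-39462$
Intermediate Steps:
$P{\left(T \right)} = -9 + T$
$A = -36699$
$j = 2763$ ($j = \left(-9 - 121\right) - \left(-5019 + 2126\right) = -130 - -2893 = -130 + 2893 = 2763$)
$A - j = -36699 - 2763 = -39462$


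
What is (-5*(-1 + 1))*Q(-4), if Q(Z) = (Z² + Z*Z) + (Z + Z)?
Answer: 0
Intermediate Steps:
Q(Z) = 2*Z + 2*Z² (Q(Z) = (Z² + Z²) + 2*Z = 2*Z² + 2*Z = 2*Z + 2*Z²)
(-5*(-1 + 1))*Q(-4) = (-5*(-1 + 1))*(2*(-4)*(1 - 4)) = (-5*0)*(2*(-4)*(-3)) = 0*24 = 0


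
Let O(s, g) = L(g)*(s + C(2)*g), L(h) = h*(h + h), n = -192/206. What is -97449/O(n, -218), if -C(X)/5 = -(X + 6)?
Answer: 10037247/85377436288 ≈ 0.00011756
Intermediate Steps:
C(X) = 30 + 5*X (C(X) = -(-5)*(X + 6) = -(-5)*(6 + X) = -5*(-6 - X) = 30 + 5*X)
n = -96/103 (n = -192*1/206 = -96/103 ≈ -0.93204)
L(h) = 2*h² (L(h) = h*(2*h) = 2*h²)
O(s, g) = 2*g²*(s + 40*g) (O(s, g) = (2*g²)*(s + (30 + 5*2)*g) = (2*g²)*(s + (30 + 10)*g) = (2*g²)*(s + 40*g) = 2*g²*(s + 40*g))
-97449/O(n, -218) = -97449*1/(95048*(-96/103 + 40*(-218))) = -97449*1/(95048*(-96/103 - 8720)) = -97449/(2*47524*(-898256/103)) = -97449/(-85377436288/103) = -97449*(-103/85377436288) = 10037247/85377436288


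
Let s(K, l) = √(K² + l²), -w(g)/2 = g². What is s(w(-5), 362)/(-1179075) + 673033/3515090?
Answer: 673033/3515090 - 2*√33386/1179075 ≈ 0.19116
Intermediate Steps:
w(g) = -2*g²
s(w(-5), 362)/(-1179075) + 673033/3515090 = √((-2*(-5)²)² + 362²)/(-1179075) + 673033/3515090 = √((-2*25)² + 131044)*(-1/1179075) + 673033*(1/3515090) = √((-50)² + 131044)*(-1/1179075) + 673033/3515090 = √(2500 + 131044)*(-1/1179075) + 673033/3515090 = √133544*(-1/1179075) + 673033/3515090 = (2*√33386)*(-1/1179075) + 673033/3515090 = -2*√33386/1179075 + 673033/3515090 = 673033/3515090 - 2*√33386/1179075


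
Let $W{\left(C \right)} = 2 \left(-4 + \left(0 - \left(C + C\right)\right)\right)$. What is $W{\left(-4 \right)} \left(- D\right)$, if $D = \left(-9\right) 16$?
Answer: $1152$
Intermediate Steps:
$D = -144$
$W{\left(C \right)} = -8 - 4 C$ ($W{\left(C \right)} = 2 \left(-4 + \left(0 - 2 C\right)\right) = 2 \left(-4 - 2 C\right) = -8 - 4 C$)
$W{\left(-4 \right)} \left(- D\right) = \left(-8 - -16\right) \left(\left(-1\right) \left(-144\right)\right) = \left(-8 + 16\right) 144 = 8 \cdot 144 = 1152$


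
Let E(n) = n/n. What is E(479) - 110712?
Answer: -110711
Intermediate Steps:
E(n) = 1
E(479) - 110712 = 1 - 110712 = -110711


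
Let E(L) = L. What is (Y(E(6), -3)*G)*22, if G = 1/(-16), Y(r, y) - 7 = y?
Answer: -11/2 ≈ -5.5000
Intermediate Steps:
Y(r, y) = 7 + y
G = -1/16 ≈ -0.062500
(Y(E(6), -3)*G)*22 = ((7 - 3)*(-1/16))*22 = (4*(-1/16))*22 = -¼*22 = -11/2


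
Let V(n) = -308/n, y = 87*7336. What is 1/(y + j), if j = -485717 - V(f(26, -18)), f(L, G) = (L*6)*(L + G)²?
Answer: 2496/380677517 ≈ 6.5567e-6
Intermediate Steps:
y = 638232
f(L, G) = 6*L*(G + L)² (f(L, G) = (6*L)*(G + L)² = 6*L*(G + L)²)
j = -1212349555/2496 (j = -485717 - (-308)/(6*26*(-18 + 26)²) = -485717 - (-308)/(6*26*8²) = -485717 - (-308)/(6*26*64) = -485717 - (-308)/9984 = -485717 - 1*(-77/2496) = -485717 + 77/2496 = -1212349555/2496 ≈ -4.8572e+5)
1/(y + j) = 1/(638232 - 1212349555/2496) = 1/(380677517/2496) = 2496/380677517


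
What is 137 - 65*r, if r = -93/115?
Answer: 4360/23 ≈ 189.57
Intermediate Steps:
r = -93/115 (r = -93*1/115 = -93/115 ≈ -0.80870)
137 - 65*r = 137 - 65*(-93/115) = 137 + 1209/23 = 4360/23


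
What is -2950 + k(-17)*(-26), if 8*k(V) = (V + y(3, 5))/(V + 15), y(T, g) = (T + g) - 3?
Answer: -5939/2 ≈ -2969.5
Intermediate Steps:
y(T, g) = -3 + T + g
k(V) = (5 + V)/(8*(15 + V)) (k(V) = ((V + (-3 + 3 + 5))/(V + 15))/8 = ((V + 5)/(15 + V))/8 = ((5 + V)/(15 + V))/8 = (5 + V)/(8*(15 + V)))
-2950 + k(-17)*(-26) = -2950 + ((5 - 17)/(8*(15 - 17)))*(-26) = -2950 + ((⅛)*(-12)/(-2))*(-26) = -2950 + ((⅛)*(-½)*(-12))*(-26) = -2950 + (¾)*(-26) = -2950 - 39/2 = -5939/2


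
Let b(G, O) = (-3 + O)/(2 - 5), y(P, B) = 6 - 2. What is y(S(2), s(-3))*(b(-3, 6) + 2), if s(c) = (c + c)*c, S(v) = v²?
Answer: 4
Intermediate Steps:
s(c) = 2*c² (s(c) = (2*c)*c = 2*c²)
y(P, B) = 4
b(G, O) = 1 - O/3 (b(G, O) = (-3 + O)/(-3) = (-3 + O)*(-⅓) = 1 - O/3)
y(S(2), s(-3))*(b(-3, 6) + 2) = 4*((1 - ⅓*6) + 2) = 4*((1 - 2) + 2) = 4*(-1 + 2) = 4*1 = 4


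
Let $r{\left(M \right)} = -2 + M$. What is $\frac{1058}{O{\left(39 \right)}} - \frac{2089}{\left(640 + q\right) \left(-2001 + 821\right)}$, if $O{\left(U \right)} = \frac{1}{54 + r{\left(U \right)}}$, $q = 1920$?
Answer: $\frac{290836584489}{3020800} \approx 96278.0$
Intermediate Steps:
$O{\left(U \right)} = \frac{1}{52 + U}$ ($O{\left(U \right)} = \frac{1}{54 + \left(-2 + U\right)} = \frac{1}{52 + U}$)
$\frac{1058}{O{\left(39 \right)}} - \frac{2089}{\left(640 + q\right) \left(-2001 + 821\right)} = \frac{1058}{\frac{1}{52 + 39}} - \frac{2089}{\left(640 + 1920\right) \left(-2001 + 821\right)} = \frac{1058}{\frac{1}{91}} - \frac{2089}{2560 \left(-1180\right)} = 1058 \frac{1}{\frac{1}{91}} - \frac{2089}{-3020800} = 1058 \cdot 91 - - \frac{2089}{3020800} = 96278 + \frac{2089}{3020800} = \frac{290836584489}{3020800}$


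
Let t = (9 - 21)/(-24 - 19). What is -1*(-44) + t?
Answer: 1904/43 ≈ 44.279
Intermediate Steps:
t = 12/43 (t = -12/(-43) = -12*(-1/43) = 12/43 ≈ 0.27907)
-1*(-44) + t = -1*(-44) + 12/43 = 44 + 12/43 = 1904/43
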